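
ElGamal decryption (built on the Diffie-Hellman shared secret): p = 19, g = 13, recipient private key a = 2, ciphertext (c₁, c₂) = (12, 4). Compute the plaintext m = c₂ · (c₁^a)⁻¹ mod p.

9

Shared mask s = c₁^a mod p = 12^2 mod 19.
12^1 ≡ 12 (mod 19)
12^2 = (12^1)^2 ≡ 12^2 = 144 ≡ 11 (mod 19)
So s = 11; s⁻¹ ≡ 7 (mod 19).
m = c₂ · s⁻¹ mod 19 = 4 · 7 mod 19 = 9.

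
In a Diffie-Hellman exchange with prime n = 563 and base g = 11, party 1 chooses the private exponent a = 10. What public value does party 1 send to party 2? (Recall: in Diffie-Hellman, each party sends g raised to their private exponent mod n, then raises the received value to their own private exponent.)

526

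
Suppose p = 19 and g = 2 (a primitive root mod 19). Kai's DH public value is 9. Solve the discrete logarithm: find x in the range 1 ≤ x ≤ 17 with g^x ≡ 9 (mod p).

8

Try successive powers of 2 modulo 19:
2^1 ≡ 2
2^2 ≡ 4
2^3 ≡ 8
2^4 ≡ 16
2^5 ≡ 13
2^6 ≡ 7
2^7 ≡ 14
2^8 ≡ 9
Found: x = 8.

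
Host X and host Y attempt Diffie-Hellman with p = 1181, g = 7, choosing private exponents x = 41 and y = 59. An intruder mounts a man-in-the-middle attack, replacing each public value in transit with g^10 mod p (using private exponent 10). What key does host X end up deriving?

Host X receives an intruder's public value M = 7^10 mod 1181 instead of the honest one.
7^1 ≡ 7 (mod 1181)
7^2 = (7^1)^2 ≡ 7^2 = 49 ≡ 49 (mod 1181)
7^4 = (7^2)^2 ≡ 49^2 = 2401 ≡ 39 (mod 1181)
7^8 = (7^4)^2 ≡ 39^2 = 1521 ≡ 340 (mod 1181)
7^10 = 7^8 · 7^2 ≡ 340 · 49 ≡ 126 (mod 1181).
So M = 126. Host X computes K = M^41 mod 1181.
126^1 ≡ 126 (mod 1181)
126^2 = (126^1)^2 ≡ 126^2 = 15876 ≡ 523 (mod 1181)
126^4 = (126^2)^2 ≡ 523^2 = 273529 ≡ 718 (mod 1181)
126^8 = (126^4)^2 ≡ 718^2 = 515524 ≡ 608 (mod 1181)
126^16 = (126^8)^2 ≡ 608^2 = 369664 ≡ 11 (mod 1181)
126^32 = (126^16)^2 ≡ 11^2 = 121 ≡ 121 (mod 1181)
126^41 = 126^32 · 126^8 · 126^1 ≡ 121 · 608 · 126 ≡ 1080 (mod 1181).

1080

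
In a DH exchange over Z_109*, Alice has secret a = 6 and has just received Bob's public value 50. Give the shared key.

93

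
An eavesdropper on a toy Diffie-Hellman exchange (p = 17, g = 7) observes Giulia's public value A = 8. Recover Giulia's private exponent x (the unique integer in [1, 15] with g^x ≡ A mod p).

Try successive powers of 7 modulo 17:
7^1 ≡ 7
7^2 ≡ 15
7^3 ≡ 3
7^4 ≡ 4
7^5 ≡ 11
7^6 ≡ 9
7^7 ≡ 12
7^8 ≡ 16
7^9 ≡ 10
7^10 ≡ 2
7^11 ≡ 14
7^12 ≡ 13
7^13 ≡ 6
7^14 ≡ 8
Found: x = 14.

14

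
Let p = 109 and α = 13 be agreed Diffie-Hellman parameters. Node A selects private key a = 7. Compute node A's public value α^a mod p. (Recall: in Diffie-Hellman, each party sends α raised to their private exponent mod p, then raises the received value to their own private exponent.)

51

Public value = 13^7 mod 109.
13^1 ≡ 13 (mod 109)
13^2 = (13^1)^2 ≡ 13^2 = 169 ≡ 60 (mod 109)
13^4 = (13^2)^2 ≡ 60^2 = 3600 ≡ 3 (mod 109)
13^7 = 13^4 · 13^2 · 13^1 ≡ 3 · 60 · 13 ≡ 51 (mod 109).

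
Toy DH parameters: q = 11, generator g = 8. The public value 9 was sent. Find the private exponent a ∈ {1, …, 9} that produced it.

2

Try successive powers of 8 modulo 11:
8^1 ≡ 8
8^2 ≡ 9
Found: a = 2.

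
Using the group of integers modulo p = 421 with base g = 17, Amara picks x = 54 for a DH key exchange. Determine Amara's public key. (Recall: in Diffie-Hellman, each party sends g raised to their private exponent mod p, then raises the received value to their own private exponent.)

Public value = 17^54 mod 421.
17^1 ≡ 17 (mod 421)
17^2 = (17^1)^2 ≡ 17^2 = 289 ≡ 289 (mod 421)
17^4 = (17^2)^2 ≡ 289^2 = 83521 ≡ 163 (mod 421)
17^8 = (17^4)^2 ≡ 163^2 = 26569 ≡ 46 (mod 421)
17^16 = (17^8)^2 ≡ 46^2 = 2116 ≡ 11 (mod 421)
17^32 = (17^16)^2 ≡ 11^2 = 121 ≡ 121 (mod 421)
17^54 = 17^32 · 17^16 · 17^4 · 17^2 ≡ 121 · 11 · 163 · 289 ≡ 308 (mod 421).

308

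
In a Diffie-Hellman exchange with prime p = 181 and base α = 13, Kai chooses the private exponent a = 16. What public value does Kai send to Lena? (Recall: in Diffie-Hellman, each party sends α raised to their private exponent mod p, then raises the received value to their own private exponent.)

87

Public value = 13^16 mod 181.
13^1 ≡ 13 (mod 181)
13^2 = (13^1)^2 ≡ 13^2 = 169 ≡ 169 (mod 181)
13^4 = (13^2)^2 ≡ 169^2 = 28561 ≡ 144 (mod 181)
13^8 = (13^4)^2 ≡ 144^2 = 20736 ≡ 102 (mod 181)
13^16 = (13^8)^2 ≡ 102^2 = 10404 ≡ 87 (mod 181)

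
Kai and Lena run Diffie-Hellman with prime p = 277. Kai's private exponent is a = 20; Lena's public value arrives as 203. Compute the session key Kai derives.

Shared key K = 203^20 mod 277.
203^1 ≡ 203 (mod 277)
203^2 = (203^1)^2 ≡ 203^2 = 41209 ≡ 213 (mod 277)
203^4 = (203^2)^2 ≡ 213^2 = 45369 ≡ 218 (mod 277)
203^8 = (203^4)^2 ≡ 218^2 = 47524 ≡ 157 (mod 277)
203^16 = (203^8)^2 ≡ 157^2 = 24649 ≡ 273 (mod 277)
203^20 = 203^16 · 203^4 ≡ 273 · 218 ≡ 236 (mod 277).

236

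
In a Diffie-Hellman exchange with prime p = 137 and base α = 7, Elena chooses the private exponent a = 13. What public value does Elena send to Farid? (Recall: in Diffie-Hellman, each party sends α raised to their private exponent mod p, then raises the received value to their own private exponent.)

Public value = 7^13 mod 137.
7^1 ≡ 7 (mod 137)
7^2 = (7^1)^2 ≡ 7^2 = 49 ≡ 49 (mod 137)
7^4 = (7^2)^2 ≡ 49^2 = 2401 ≡ 72 (mod 137)
7^8 = (7^4)^2 ≡ 72^2 = 5184 ≡ 115 (mod 137)
7^13 = 7^8 · 7^4 · 7^1 ≡ 115 · 72 · 7 ≡ 9 (mod 137).

9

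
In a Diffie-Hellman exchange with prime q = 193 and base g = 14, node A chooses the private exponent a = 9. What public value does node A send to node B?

Public value = 14^9 mod 193.
14^1 ≡ 14 (mod 193)
14^2 = (14^1)^2 ≡ 14^2 = 196 ≡ 3 (mod 193)
14^4 = (14^2)^2 ≡ 3^2 = 9 ≡ 9 (mod 193)
14^8 = (14^4)^2 ≡ 9^2 = 81 ≡ 81 (mod 193)
14^9 = 14^8 · 14^1 ≡ 81 · 14 ≡ 169 (mod 193).

169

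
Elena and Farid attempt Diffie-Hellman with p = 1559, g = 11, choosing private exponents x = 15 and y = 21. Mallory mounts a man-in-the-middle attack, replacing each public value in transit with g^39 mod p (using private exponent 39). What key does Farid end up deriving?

Farid receives Mallory's public value M = 11^39 mod 1559 instead of the honest one.
11^1 ≡ 11 (mod 1559)
11^2 = (11^1)^2 ≡ 11^2 = 121 ≡ 121 (mod 1559)
11^4 = (11^2)^2 ≡ 121^2 = 14641 ≡ 610 (mod 1559)
11^8 = (11^4)^2 ≡ 610^2 = 372100 ≡ 1058 (mod 1559)
11^16 = (11^8)^2 ≡ 1058^2 = 1119364 ≡ 2 (mod 1559)
11^32 = (11^16)^2 ≡ 2^2 = 4 ≡ 4 (mod 1559)
11^39 = 11^32 · 11^4 · 11^2 · 11^1 ≡ 4 · 610 · 121 · 11 ≡ 243 (mod 1559).
So M = 243. Farid computes K = M^21 mod 1559.
243^1 ≡ 243 (mod 1559)
243^2 = (243^1)^2 ≡ 243^2 = 59049 ≡ 1366 (mod 1559)
243^4 = (243^2)^2 ≡ 1366^2 = 1865956 ≡ 1392 (mod 1559)
243^8 = (243^4)^2 ≡ 1392^2 = 1937664 ≡ 1386 (mod 1559)
243^16 = (243^8)^2 ≡ 1386^2 = 1920996 ≡ 308 (mod 1559)
243^21 = 243^16 · 243^4 · 243^1 ≡ 308 · 1392 · 243 ≡ 1114 (mod 1559).

1114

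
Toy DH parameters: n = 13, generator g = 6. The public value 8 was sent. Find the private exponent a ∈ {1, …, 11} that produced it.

Try successive powers of 6 modulo 13:
6^1 ≡ 6
6^2 ≡ 10
6^3 ≡ 8
Found: a = 3.

3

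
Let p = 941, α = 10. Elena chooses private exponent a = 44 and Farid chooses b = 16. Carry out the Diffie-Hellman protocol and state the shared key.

Elena sends A = α^a mod p = 10^44 mod 941.
10^1 ≡ 10 (mod 941)
10^2 = (10^1)^2 ≡ 10^2 = 100 ≡ 100 (mod 941)
10^4 = (10^2)^2 ≡ 100^2 = 10000 ≡ 590 (mod 941)
10^8 = (10^4)^2 ≡ 590^2 = 348100 ≡ 871 (mod 941)
10^16 = (10^8)^2 ≡ 871^2 = 758641 ≡ 195 (mod 941)
10^32 = (10^16)^2 ≡ 195^2 = 38025 ≡ 385 (mod 941)
10^44 = 10^32 · 10^8 · 10^4 ≡ 385 · 871 · 590 ≡ 518 (mod 941).
So A = 518. Farid then computes K = A^b mod p = 518^16 mod 941.
518^1 ≡ 518 (mod 941)
518^2 = (518^1)^2 ≡ 518^2 = 268324 ≡ 139 (mod 941)
518^4 = (518^2)^2 ≡ 139^2 = 19321 ≡ 501 (mod 941)
518^8 = (518^4)^2 ≡ 501^2 = 251001 ≡ 695 (mod 941)
518^16 = (518^8)^2 ≡ 695^2 = 483025 ≡ 292 (mod 941)

292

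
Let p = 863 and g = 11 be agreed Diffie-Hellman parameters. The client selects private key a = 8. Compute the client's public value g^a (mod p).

37

Public value = 11^8 (mod 863).
11^1 ≡ 11 (mod 863)
11^2 = (11^1)^2 ≡ 11^2 = 121 ≡ 121 (mod 863)
11^4 = (11^2)^2 ≡ 121^2 = 14641 ≡ 833 (mod 863)
11^8 = (11^4)^2 ≡ 833^2 = 693889 ≡ 37 (mod 863)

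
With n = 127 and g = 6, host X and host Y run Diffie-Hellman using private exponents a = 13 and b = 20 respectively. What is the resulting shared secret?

41

Host Y sends B = g^b mod n = 6^20 mod 127.
6^1 ≡ 6 (mod 127)
6^2 = (6^1)^2 ≡ 6^2 = 36 ≡ 36 (mod 127)
6^4 = (6^2)^2 ≡ 36^2 = 1296 ≡ 26 (mod 127)
6^8 = (6^4)^2 ≡ 26^2 = 676 ≡ 41 (mod 127)
6^16 = (6^8)^2 ≡ 41^2 = 1681 ≡ 30 (mod 127)
6^20 = 6^16 · 6^4 ≡ 30 · 26 ≡ 18 (mod 127).
So B = 18. Host X then computes K = B^a mod n = 18^13 mod 127.
18^1 ≡ 18 (mod 127)
18^2 = (18^1)^2 ≡ 18^2 = 324 ≡ 70 (mod 127)
18^4 = (18^2)^2 ≡ 70^2 = 4900 ≡ 74 (mod 127)
18^8 = (18^4)^2 ≡ 74^2 = 5476 ≡ 15 (mod 127)
18^13 = 18^8 · 18^4 · 18^1 ≡ 15 · 74 · 18 ≡ 41 (mod 127).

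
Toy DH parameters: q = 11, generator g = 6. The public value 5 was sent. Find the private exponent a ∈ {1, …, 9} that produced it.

Try successive powers of 6 modulo 11:
6^1 ≡ 6
6^2 ≡ 3
6^3 ≡ 7
6^4 ≡ 9
6^5 ≡ 10
6^6 ≡ 5
Found: a = 6.

6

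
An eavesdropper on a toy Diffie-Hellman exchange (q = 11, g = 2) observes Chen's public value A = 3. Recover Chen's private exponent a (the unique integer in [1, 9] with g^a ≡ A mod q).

Try successive powers of 2 modulo 11:
2^1 ≡ 2
2^2 ≡ 4
2^3 ≡ 8
2^4 ≡ 5
2^5 ≡ 10
2^6 ≡ 9
2^7 ≡ 7
2^8 ≡ 3
Found: a = 8.

8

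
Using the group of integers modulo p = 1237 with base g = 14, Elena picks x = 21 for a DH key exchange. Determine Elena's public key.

Public value = 14^{21} \pmod{1237}.
14^1 ≡ 14 (mod 1237)
14^2 = (14^1)^2 ≡ 14^2 = 196 ≡ 196 (mod 1237)
14^4 = (14^2)^2 ≡ 196^2 = 38416 ≡ 69 (mod 1237)
14^8 = (14^4)^2 ≡ 69^2 = 4761 ≡ 1050 (mod 1237)
14^16 = (14^8)^2 ≡ 1050^2 = 1102500 ≡ 333 (mod 1237)
14^21 = 14^16 · 14^4 · 14^1 ≡ 333 · 69 · 14 ≡ 58 (mod 1237).

58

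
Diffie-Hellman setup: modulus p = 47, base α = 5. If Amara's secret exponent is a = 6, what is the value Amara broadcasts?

21

Public value = 5^6 mod 47.
5^1 ≡ 5 (mod 47)
5^2 = (5^1)^2 ≡ 5^2 = 25 ≡ 25 (mod 47)
5^4 = (5^2)^2 ≡ 25^2 = 625 ≡ 14 (mod 47)
5^6 = 5^4 · 5^2 ≡ 14 · 25 ≡ 21 (mod 47).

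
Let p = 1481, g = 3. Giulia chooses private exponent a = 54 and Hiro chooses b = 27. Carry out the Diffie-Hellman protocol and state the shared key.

85

Giulia sends A = g^a mod p = 3^54 mod 1481.
3^1 ≡ 3 (mod 1481)
3^2 = (3^1)^2 ≡ 3^2 = 9 ≡ 9 (mod 1481)
3^4 = (3^2)^2 ≡ 9^2 = 81 ≡ 81 (mod 1481)
3^8 = (3^4)^2 ≡ 81^2 = 6561 ≡ 637 (mod 1481)
3^16 = (3^8)^2 ≡ 637^2 = 405769 ≡ 1456 (mod 1481)
3^32 = (3^16)^2 ≡ 1456^2 = 2119936 ≡ 625 (mod 1481)
3^54 = 3^32 · 3^16 · 3^4 · 3^2 ≡ 625 · 1456 · 81 · 9 ≡ 1227 (mod 1481).
So A = 1227. Hiro then computes K = A^b mod p = 1227^27 mod 1481.
1227^1 ≡ 1227 (mod 1481)
1227^2 = (1227^1)^2 ≡ 1227^2 = 1505529 ≡ 833 (mod 1481)
1227^4 = (1227^2)^2 ≡ 833^2 = 693889 ≡ 781 (mod 1481)
1227^8 = (1227^4)^2 ≡ 781^2 = 609961 ≡ 1270 (mod 1481)
1227^16 = (1227^8)^2 ≡ 1270^2 = 1612900 ≡ 91 (mod 1481)
1227^27 = 1227^16 · 1227^8 · 1227^2 · 1227^1 ≡ 91 · 1270 · 833 · 1227 ≡ 85 (mod 1481).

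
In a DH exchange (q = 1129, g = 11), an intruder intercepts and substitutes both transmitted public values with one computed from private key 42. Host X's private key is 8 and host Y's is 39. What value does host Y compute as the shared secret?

360

Host Y receives an intruder's public value M = 11^42 mod 1129 instead of the honest one.
11^1 ≡ 11 (mod 1129)
11^2 = (11^1)^2 ≡ 11^2 = 121 ≡ 121 (mod 1129)
11^4 = (11^2)^2 ≡ 121^2 = 14641 ≡ 1093 (mod 1129)
11^8 = (11^4)^2 ≡ 1093^2 = 1194649 ≡ 167 (mod 1129)
11^16 = (11^8)^2 ≡ 167^2 = 27889 ≡ 793 (mod 1129)
11^32 = (11^16)^2 ≡ 793^2 = 628849 ≡ 1125 (mod 1129)
11^42 = 11^32 · 11^8 · 11^2 ≡ 1125 · 167 · 121 ≡ 460 (mod 1129).
So M = 460. Host Y computes K = M^39 mod 1129.
460^1 ≡ 460 (mod 1129)
460^2 = (460^1)^2 ≡ 460^2 = 211600 ≡ 477 (mod 1129)
460^4 = (460^2)^2 ≡ 477^2 = 227529 ≡ 600 (mod 1129)
460^8 = (460^4)^2 ≡ 600^2 = 360000 ≡ 978 (mod 1129)
460^16 = (460^8)^2 ≡ 978^2 = 956484 ≡ 221 (mod 1129)
460^32 = (460^16)^2 ≡ 221^2 = 48841 ≡ 294 (mod 1129)
460^39 = 460^32 · 460^4 · 460^2 · 460^1 ≡ 294 · 600 · 477 · 460 ≡ 360 (mod 1129).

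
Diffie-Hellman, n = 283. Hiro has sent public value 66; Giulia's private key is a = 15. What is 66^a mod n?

Shared key K = 66^15 mod 283.
66^1 ≡ 66 (mod 283)
66^2 = (66^1)^2 ≡ 66^2 = 4356 ≡ 111 (mod 283)
66^4 = (66^2)^2 ≡ 111^2 = 12321 ≡ 152 (mod 283)
66^8 = (66^4)^2 ≡ 152^2 = 23104 ≡ 181 (mod 283)
66^15 = 66^8 · 66^4 · 66^2 · 66^1 ≡ 181 · 152 · 111 · 66 ≡ 29 (mod 283).

29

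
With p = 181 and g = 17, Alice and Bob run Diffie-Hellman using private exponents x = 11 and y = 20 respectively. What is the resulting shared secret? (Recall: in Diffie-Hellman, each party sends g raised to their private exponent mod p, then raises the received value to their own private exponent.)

80

Bob sends B = g^y mod p = 17^20 mod 181.
17^1 ≡ 17 (mod 181)
17^2 = (17^1)^2 ≡ 17^2 = 289 ≡ 108 (mod 181)
17^4 = (17^2)^2 ≡ 108^2 = 11664 ≡ 80 (mod 181)
17^8 = (17^4)^2 ≡ 80^2 = 6400 ≡ 65 (mod 181)
17^16 = (17^8)^2 ≡ 65^2 = 4225 ≡ 62 (mod 181)
17^20 = 17^16 · 17^4 ≡ 62 · 80 ≡ 73 (mod 181).
So B = 73. Alice then computes K = B^x mod p = 73^11 mod 181.
73^1 ≡ 73 (mod 181)
73^2 = (73^1)^2 ≡ 73^2 = 5329 ≡ 80 (mod 181)
73^4 = (73^2)^2 ≡ 80^2 = 6400 ≡ 65 (mod 181)
73^8 = (73^4)^2 ≡ 65^2 = 4225 ≡ 62 (mod 181)
73^11 = 73^8 · 73^2 · 73^1 ≡ 62 · 80 · 73 ≡ 80 (mod 181).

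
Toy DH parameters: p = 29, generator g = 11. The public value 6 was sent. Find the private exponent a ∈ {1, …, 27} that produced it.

26

Try successive powers of 11 modulo 29:
11^1 ≡ 11
11^2 ≡ 5
11^3 ≡ 26
11^4 ≡ 25
11^5 ≡ 14
11^6 ≡ 9
11^7 ≡ 12
11^8 ≡ 16
11^9 ≡ 2
11^10 ≡ 22
11^11 ≡ 10
11^12 ≡ 23
11^13 ≡ 21
11^14 ≡ 28
11^15 ≡ 18
11^16 ≡ 24
11^17 ≡ 3
11^18 ≡ 4
11^19 ≡ 15
11^20 ≡ 20
11^21 ≡ 17
11^22 ≡ 13
11^23 ≡ 27
11^24 ≡ 7
11^25 ≡ 19
11^26 ≡ 6
Found: a = 26.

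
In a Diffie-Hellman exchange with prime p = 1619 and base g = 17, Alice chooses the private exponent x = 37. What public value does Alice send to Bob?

1545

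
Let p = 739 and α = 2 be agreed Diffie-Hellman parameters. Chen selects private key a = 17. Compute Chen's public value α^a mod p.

269

Public value = 2^17 mod 739.
2^1 ≡ 2 (mod 739)
2^2 = (2^1)^2 ≡ 2^2 = 4 ≡ 4 (mod 739)
2^4 = (2^2)^2 ≡ 4^2 = 16 ≡ 16 (mod 739)
2^8 = (2^4)^2 ≡ 16^2 = 256 ≡ 256 (mod 739)
2^16 = (2^8)^2 ≡ 256^2 = 65536 ≡ 504 (mod 739)
2^17 = 2^16 · 2^1 ≡ 504 · 2 ≡ 269 (mod 739).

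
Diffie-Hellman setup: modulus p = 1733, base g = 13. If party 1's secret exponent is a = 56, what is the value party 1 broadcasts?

Public value = 13^56 mod 1733.
13^1 ≡ 13 (mod 1733)
13^2 = (13^1)^2 ≡ 13^2 = 169 ≡ 169 (mod 1733)
13^4 = (13^2)^2 ≡ 169^2 = 28561 ≡ 833 (mod 1733)
13^8 = (13^4)^2 ≡ 833^2 = 693889 ≡ 689 (mod 1733)
13^16 = (13^8)^2 ≡ 689^2 = 474721 ≡ 1612 (mod 1733)
13^32 = (13^16)^2 ≡ 1612^2 = 2598544 ≡ 777 (mod 1733)
13^56 = 13^32 · 13^16 · 13^8 ≡ 777 · 1612 · 689 ≡ 94 (mod 1733).

94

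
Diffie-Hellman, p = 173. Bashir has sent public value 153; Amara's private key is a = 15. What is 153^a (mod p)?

61

Shared key K = 153^15 mod 173.
153^1 ≡ 153 (mod 173)
153^2 = (153^1)^2 ≡ 153^2 = 23409 ≡ 54 (mod 173)
153^4 = (153^2)^2 ≡ 54^2 = 2916 ≡ 148 (mod 173)
153^8 = (153^4)^2 ≡ 148^2 = 21904 ≡ 106 (mod 173)
153^15 = 153^8 · 153^4 · 153^2 · 153^1 ≡ 106 · 148 · 54 · 153 ≡ 61 (mod 173).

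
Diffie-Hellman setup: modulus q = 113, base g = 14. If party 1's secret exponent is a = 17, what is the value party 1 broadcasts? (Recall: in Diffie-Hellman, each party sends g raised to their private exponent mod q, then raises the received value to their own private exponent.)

81

Public value = 14^17 mod 113.
14^1 ≡ 14 (mod 113)
14^2 = (14^1)^2 ≡ 14^2 = 196 ≡ 83 (mod 113)
14^4 = (14^2)^2 ≡ 83^2 = 6889 ≡ 109 (mod 113)
14^8 = (14^4)^2 ≡ 109^2 = 11881 ≡ 16 (mod 113)
14^16 = (14^8)^2 ≡ 16^2 = 256 ≡ 30 (mod 113)
14^17 = 14^16 · 14^1 ≡ 30 · 14 ≡ 81 (mod 113).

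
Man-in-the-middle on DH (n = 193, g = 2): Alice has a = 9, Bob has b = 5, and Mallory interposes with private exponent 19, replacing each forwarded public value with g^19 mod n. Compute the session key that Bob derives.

97

Bob receives Mallory's public value M = 2^19 mod 193 instead of the honest one.
2^1 ≡ 2 (mod 193)
2^2 = (2^1)^2 ≡ 2^2 = 4 ≡ 4 (mod 193)
2^4 = (2^2)^2 ≡ 4^2 = 16 ≡ 16 (mod 193)
2^8 = (2^4)^2 ≡ 16^2 = 256 ≡ 63 (mod 193)
2^16 = (2^8)^2 ≡ 63^2 = 3969 ≡ 109 (mod 193)
2^19 = 2^16 · 2^2 · 2^1 ≡ 109 · 4 · 2 ≡ 100 (mod 193).
So M = 100. Bob computes K = M^5 mod 193.
100^1 ≡ 100 (mod 193)
100^2 = (100^1)^2 ≡ 100^2 = 10000 ≡ 157 (mod 193)
100^4 = (100^2)^2 ≡ 157^2 = 24649 ≡ 138 (mod 193)
100^5 = 100^4 · 100^1 ≡ 138 · 100 ≡ 97 (mod 193).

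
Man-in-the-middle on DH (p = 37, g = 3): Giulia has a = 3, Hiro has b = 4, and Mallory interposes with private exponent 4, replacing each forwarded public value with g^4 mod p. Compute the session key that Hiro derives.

Hiro receives Mallory's public value M = 3^4 mod 37 instead of the honest one.
3^1 ≡ 3 (mod 37)
3^2 = (3^1)^2 ≡ 3^2 = 9 ≡ 9 (mod 37)
3^4 = (3^2)^2 ≡ 9^2 = 81 ≡ 7 (mod 37)
So M = 7. Hiro computes K = M^4 mod 37.
7^1 ≡ 7 (mod 37)
7^2 = (7^1)^2 ≡ 7^2 = 49 ≡ 12 (mod 37)
7^4 = (7^2)^2 ≡ 12^2 = 144 ≡ 33 (mod 37)

33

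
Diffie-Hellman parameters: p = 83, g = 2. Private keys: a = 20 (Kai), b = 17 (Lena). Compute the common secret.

Lena sends B = g^b mod p = 2^17 mod 83.
2^1 ≡ 2 (mod 83)
2^2 = (2^1)^2 ≡ 2^2 = 4 ≡ 4 (mod 83)
2^4 = (2^2)^2 ≡ 4^2 = 16 ≡ 16 (mod 83)
2^8 = (2^4)^2 ≡ 16^2 = 256 ≡ 7 (mod 83)
2^16 = (2^8)^2 ≡ 7^2 = 49 ≡ 49 (mod 83)
2^17 = 2^16 · 2^1 ≡ 49 · 2 ≡ 15 (mod 83).
So B = 15. Kai then computes K = B^a mod p = 15^20 mod 83.
15^1 ≡ 15 (mod 83)
15^2 = (15^1)^2 ≡ 15^2 = 225 ≡ 59 (mod 83)
15^4 = (15^2)^2 ≡ 59^2 = 3481 ≡ 78 (mod 83)
15^8 = (15^4)^2 ≡ 78^2 = 6084 ≡ 25 (mod 83)
15^16 = (15^8)^2 ≡ 25^2 = 625 ≡ 44 (mod 83)
15^20 = 15^16 · 15^4 ≡ 44 · 78 ≡ 29 (mod 83).

29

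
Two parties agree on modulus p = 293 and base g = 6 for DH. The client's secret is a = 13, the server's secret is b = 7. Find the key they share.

237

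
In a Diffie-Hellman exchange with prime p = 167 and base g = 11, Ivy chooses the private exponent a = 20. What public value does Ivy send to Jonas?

Public value = 11^20 (mod 167).
11^1 ≡ 11 (mod 167)
11^2 = (11^1)^2 ≡ 11^2 = 121 ≡ 121 (mod 167)
11^4 = (11^2)^2 ≡ 121^2 = 14641 ≡ 112 (mod 167)
11^8 = (11^4)^2 ≡ 112^2 = 12544 ≡ 19 (mod 167)
11^16 = (11^8)^2 ≡ 19^2 = 361 ≡ 27 (mod 167)
11^20 = 11^16 · 11^4 ≡ 27 · 112 ≡ 18 (mod 167).

18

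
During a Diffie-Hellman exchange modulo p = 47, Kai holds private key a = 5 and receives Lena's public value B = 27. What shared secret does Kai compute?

42

Shared key K = 27^5 mod 47.
27^1 ≡ 27 (mod 47)
27^2 = (27^1)^2 ≡ 27^2 = 729 ≡ 24 (mod 47)
27^4 = (27^2)^2 ≡ 24^2 = 576 ≡ 12 (mod 47)
27^5 = 27^4 · 27^1 ≡ 12 · 27 ≡ 42 (mod 47).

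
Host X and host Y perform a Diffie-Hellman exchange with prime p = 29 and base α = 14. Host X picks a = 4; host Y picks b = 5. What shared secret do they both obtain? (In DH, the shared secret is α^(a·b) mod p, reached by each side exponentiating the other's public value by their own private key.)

24

Host X sends A = α^a mod p = 14^4 mod 29.
14^1 ≡ 14 (mod 29)
14^2 = (14^1)^2 ≡ 14^2 = 196 ≡ 22 (mod 29)
14^4 = (14^2)^2 ≡ 22^2 = 484 ≡ 20 (mod 29)
So A = 20. Host Y then computes K = A^b mod p = 20^5 mod 29.
20^1 ≡ 20 (mod 29)
20^2 = (20^1)^2 ≡ 20^2 = 400 ≡ 23 (mod 29)
20^4 = (20^2)^2 ≡ 23^2 = 529 ≡ 7 (mod 29)
20^5 = 20^4 · 20^1 ≡ 7 · 20 ≡ 24 (mod 29).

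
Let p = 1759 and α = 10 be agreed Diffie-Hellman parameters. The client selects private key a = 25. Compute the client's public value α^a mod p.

Public value = 10^25 mod 1759.
10^1 ≡ 10 (mod 1759)
10^2 = (10^1)^2 ≡ 10^2 = 100 ≡ 100 (mod 1759)
10^4 = (10^2)^2 ≡ 100^2 = 10000 ≡ 1205 (mod 1759)
10^8 = (10^4)^2 ≡ 1205^2 = 1452025 ≡ 850 (mod 1759)
10^16 = (10^8)^2 ≡ 850^2 = 722500 ≡ 1310 (mod 1759)
10^25 = 10^16 · 10^8 · 10^1 ≡ 1310 · 850 · 10 ≡ 530 (mod 1759).

530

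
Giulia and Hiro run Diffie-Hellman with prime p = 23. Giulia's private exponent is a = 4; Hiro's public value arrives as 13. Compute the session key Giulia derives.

Shared key K = 13^4 mod 23.
13^1 ≡ 13 (mod 23)
13^2 = (13^1)^2 ≡ 13^2 = 169 ≡ 8 (mod 23)
13^4 = (13^2)^2 ≡ 8^2 = 64 ≡ 18 (mod 23)

18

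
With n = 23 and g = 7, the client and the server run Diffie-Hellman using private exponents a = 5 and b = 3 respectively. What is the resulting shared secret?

The server sends B = g^b mod n = 7^3 mod 23.
7^1 ≡ 7 (mod 23)
7^2 = (7^1)^2 ≡ 7^2 = 49 ≡ 3 (mod 23)
7^3 = 7^2 · 7^1 ≡ 3 · 7 ≡ 21 (mod 23).
So B = 21. The client then computes K = B^a mod n = 21^5 mod 23.
21^1 ≡ 21 (mod 23)
21^2 = (21^1)^2 ≡ 21^2 = 441 ≡ 4 (mod 23)
21^4 = (21^2)^2 ≡ 4^2 = 16 ≡ 16 (mod 23)
21^5 = 21^4 · 21^1 ≡ 16 · 21 ≡ 14 (mod 23).

14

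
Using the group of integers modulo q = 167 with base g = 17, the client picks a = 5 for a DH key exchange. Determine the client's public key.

23

Public value = 17^5 (mod 167).
17^1 ≡ 17 (mod 167)
17^2 = (17^1)^2 ≡ 17^2 = 289 ≡ 122 (mod 167)
17^4 = (17^2)^2 ≡ 122^2 = 14884 ≡ 21 (mod 167)
17^5 = 17^4 · 17^1 ≡ 21 · 17 ≡ 23 (mod 167).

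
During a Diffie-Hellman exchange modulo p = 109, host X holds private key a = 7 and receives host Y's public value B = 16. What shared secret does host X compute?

Shared key K = 16^7 mod 109.
16^1 ≡ 16 (mod 109)
16^2 = (16^1)^2 ≡ 16^2 = 256 ≡ 38 (mod 109)
16^4 = (16^2)^2 ≡ 38^2 = 1444 ≡ 27 (mod 109)
16^7 = 16^4 · 16^2 · 16^1 ≡ 27 · 38 · 16 ≡ 66 (mod 109).

66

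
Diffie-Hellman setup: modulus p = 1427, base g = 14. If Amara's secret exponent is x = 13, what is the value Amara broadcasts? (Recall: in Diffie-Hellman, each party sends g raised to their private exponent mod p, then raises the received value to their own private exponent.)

54

Public value = 14^13 (mod 1427).
14^1 ≡ 14 (mod 1427)
14^2 = (14^1)^2 ≡ 14^2 = 196 ≡ 196 (mod 1427)
14^4 = (14^2)^2 ≡ 196^2 = 38416 ≡ 1314 (mod 1427)
14^8 = (14^4)^2 ≡ 1314^2 = 1726596 ≡ 1353 (mod 1427)
14^13 = 14^8 · 14^4 · 14^1 ≡ 1353 · 1314 · 14 ≡ 54 (mod 1427).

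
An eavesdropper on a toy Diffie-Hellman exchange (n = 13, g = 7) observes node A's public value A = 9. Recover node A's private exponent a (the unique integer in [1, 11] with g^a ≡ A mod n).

Try successive powers of 7 modulo 13:
7^1 ≡ 7
7^2 ≡ 10
7^3 ≡ 5
7^4 ≡ 9
Found: a = 4.

4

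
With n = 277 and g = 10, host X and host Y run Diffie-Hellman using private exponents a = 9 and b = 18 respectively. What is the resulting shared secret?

52

Host Y sends B = g^b mod n = 10^18 mod 277.
10^1 ≡ 10 (mod 277)
10^2 = (10^1)^2 ≡ 10^2 = 100 ≡ 100 (mod 277)
10^4 = (10^2)^2 ≡ 100^2 = 10000 ≡ 28 (mod 277)
10^8 = (10^4)^2 ≡ 28^2 = 784 ≡ 230 (mod 277)
10^16 = (10^8)^2 ≡ 230^2 = 52900 ≡ 270 (mod 277)
10^18 = 10^16 · 10^2 ≡ 270 · 100 ≡ 131 (mod 277).
So B = 131. Host X then computes K = B^a mod n = 131^9 mod 277.
131^1 ≡ 131 (mod 277)
131^2 = (131^1)^2 ≡ 131^2 = 17161 ≡ 264 (mod 277)
131^4 = (131^2)^2 ≡ 264^2 = 69696 ≡ 169 (mod 277)
131^8 = (131^4)^2 ≡ 169^2 = 28561 ≡ 30 (mod 277)
131^9 = 131^8 · 131^1 ≡ 30 · 131 ≡ 52 (mod 277).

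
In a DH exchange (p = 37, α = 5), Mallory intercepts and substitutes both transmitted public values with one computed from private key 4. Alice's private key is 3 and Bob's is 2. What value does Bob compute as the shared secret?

16

Bob receives Mallory's public value M = 5^4 mod 37 instead of the honest one.
5^1 ≡ 5 (mod 37)
5^2 = (5^1)^2 ≡ 5^2 = 25 ≡ 25 (mod 37)
5^4 = (5^2)^2 ≡ 25^2 = 625 ≡ 33 (mod 37)
So M = 33. Bob computes K = M^2 mod 37.
33^1 ≡ 33 (mod 37)
33^2 = (33^1)^2 ≡ 33^2 = 1089 ≡ 16 (mod 37)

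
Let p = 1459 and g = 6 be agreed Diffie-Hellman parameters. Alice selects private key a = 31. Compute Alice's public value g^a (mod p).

Public value = 6^31 (mod 1459).
6^1 ≡ 6 (mod 1459)
6^2 = (6^1)^2 ≡ 6^2 = 36 ≡ 36 (mod 1459)
6^4 = (6^2)^2 ≡ 36^2 = 1296 ≡ 1296 (mod 1459)
6^8 = (6^4)^2 ≡ 1296^2 = 1679616 ≡ 307 (mod 1459)
6^16 = (6^8)^2 ≡ 307^2 = 94249 ≡ 873 (mod 1459)
6^31 = 6^16 · 6^8 · 6^4 · 6^2 · 6^1 ≡ 873 · 307 · 1296 · 36 · 6 ≡ 818 (mod 1459).

818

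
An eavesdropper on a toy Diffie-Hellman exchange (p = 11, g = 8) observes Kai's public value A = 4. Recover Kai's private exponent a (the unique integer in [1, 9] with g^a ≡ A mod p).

Try successive powers of 8 modulo 11:
8^1 ≡ 8
8^2 ≡ 9
8^3 ≡ 6
8^4 ≡ 4
Found: a = 4.

4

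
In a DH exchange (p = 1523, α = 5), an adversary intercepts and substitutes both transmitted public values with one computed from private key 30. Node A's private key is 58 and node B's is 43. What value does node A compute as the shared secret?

Node A receives an adversary's public value M = 5^30 mod 1523 instead of the honest one.
5^1 ≡ 5 (mod 1523)
5^2 = (5^1)^2 ≡ 5^2 = 25 ≡ 25 (mod 1523)
5^4 = (5^2)^2 ≡ 25^2 = 625 ≡ 625 (mod 1523)
5^8 = (5^4)^2 ≡ 625^2 = 390625 ≡ 737 (mod 1523)
5^16 = (5^8)^2 ≡ 737^2 = 543169 ≡ 981 (mod 1523)
5^30 = 5^16 · 5^8 · 5^4 · 5^2 ≡ 981 · 737 · 625 · 25 ≡ 1516 (mod 1523).
So M = 1516. Node A computes K = M^58 mod 1523.
1516^1 ≡ 1516 (mod 1523)
1516^2 = (1516^1)^2 ≡ 1516^2 = 2298256 ≡ 49 (mod 1523)
1516^4 = (1516^2)^2 ≡ 49^2 = 2401 ≡ 878 (mod 1523)
1516^8 = (1516^4)^2 ≡ 878^2 = 770884 ≡ 246 (mod 1523)
1516^16 = (1516^8)^2 ≡ 246^2 = 60516 ≡ 1119 (mod 1523)
1516^32 = (1516^16)^2 ≡ 1119^2 = 1252161 ≡ 255 (mod 1523)
1516^58 = 1516^32 · 1516^16 · 1516^8 · 1516^2 ≡ 255 · 1119 · 246 · 49 ≡ 861 (mod 1523).

861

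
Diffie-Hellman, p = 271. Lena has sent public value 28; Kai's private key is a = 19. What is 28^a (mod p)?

28

Shared key K = 28^19 mod 271.
28^1 ≡ 28 (mod 271)
28^2 = (28^1)^2 ≡ 28^2 = 784 ≡ 242 (mod 271)
28^4 = (28^2)^2 ≡ 242^2 = 58564 ≡ 28 (mod 271)
28^8 = (28^4)^2 ≡ 28^2 = 784 ≡ 242 (mod 271)
28^16 = (28^8)^2 ≡ 242^2 = 58564 ≡ 28 (mod 271)
28^19 = 28^16 · 28^2 · 28^1 ≡ 28 · 242 · 28 ≡ 28 (mod 271).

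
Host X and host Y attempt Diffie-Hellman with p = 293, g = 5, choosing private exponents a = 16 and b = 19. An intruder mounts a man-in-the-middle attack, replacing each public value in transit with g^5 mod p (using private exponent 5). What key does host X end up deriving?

22

Host X receives an intruder's public value M = 5^5 mod 293 instead of the honest one.
5^1 ≡ 5 (mod 293)
5^2 = (5^1)^2 ≡ 5^2 = 25 ≡ 25 (mod 293)
5^4 = (5^2)^2 ≡ 25^2 = 625 ≡ 39 (mod 293)
5^5 = 5^4 · 5^1 ≡ 39 · 5 ≡ 195 (mod 293).
So M = 195. Host X computes K = M^16 mod 293.
195^1 ≡ 195 (mod 293)
195^2 = (195^1)^2 ≡ 195^2 = 38025 ≡ 228 (mod 293)
195^4 = (195^2)^2 ≡ 228^2 = 51984 ≡ 123 (mod 293)
195^8 = (195^4)^2 ≡ 123^2 = 15129 ≡ 186 (mod 293)
195^16 = (195^8)^2 ≡ 186^2 = 34596 ≡ 22 (mod 293)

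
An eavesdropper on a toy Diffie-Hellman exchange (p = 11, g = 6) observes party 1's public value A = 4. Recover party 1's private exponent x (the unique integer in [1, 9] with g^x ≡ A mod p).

Try successive powers of 6 modulo 11:
6^1 ≡ 6
6^2 ≡ 3
6^3 ≡ 7
6^4 ≡ 9
6^5 ≡ 10
6^6 ≡ 5
6^7 ≡ 8
6^8 ≡ 4
Found: x = 8.

8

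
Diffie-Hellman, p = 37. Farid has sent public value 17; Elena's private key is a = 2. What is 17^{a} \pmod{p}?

30

Shared key K = 17^2 mod 37.
17^1 ≡ 17 (mod 37)
17^2 = (17^1)^2 ≡ 17^2 = 289 ≡ 30 (mod 37)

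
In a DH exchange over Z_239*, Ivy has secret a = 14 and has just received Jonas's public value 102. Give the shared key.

Shared key K = 102^14 mod 239.
102^1 ≡ 102 (mod 239)
102^2 = (102^1)^2 ≡ 102^2 = 10404 ≡ 127 (mod 239)
102^4 = (102^2)^2 ≡ 127^2 = 16129 ≡ 116 (mod 239)
102^8 = (102^4)^2 ≡ 116^2 = 13456 ≡ 72 (mod 239)
102^14 = 102^8 · 102^4 · 102^2 ≡ 72 · 116 · 127 ≡ 22 (mod 239).

22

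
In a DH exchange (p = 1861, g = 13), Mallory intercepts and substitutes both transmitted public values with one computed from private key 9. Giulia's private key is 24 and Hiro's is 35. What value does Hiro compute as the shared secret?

Hiro receives Mallory's public value M = 13^9 mod 1861 instead of the honest one.
13^1 ≡ 13 (mod 1861)
13^2 = (13^1)^2 ≡ 13^2 = 169 ≡ 169 (mod 1861)
13^4 = (13^2)^2 ≡ 169^2 = 28561 ≡ 646 (mod 1861)
13^8 = (13^4)^2 ≡ 646^2 = 417316 ≡ 452 (mod 1861)
13^9 = 13^8 · 13^1 ≡ 452 · 13 ≡ 293 (mod 1861).
So M = 293. Hiro computes K = M^35 mod 1861.
293^1 ≡ 293 (mod 1861)
293^2 = (293^1)^2 ≡ 293^2 = 85849 ≡ 243 (mod 1861)
293^4 = (293^2)^2 ≡ 243^2 = 59049 ≡ 1358 (mod 1861)
293^8 = (293^4)^2 ≡ 1358^2 = 1844164 ≡ 1774 (mod 1861)
293^16 = (293^8)^2 ≡ 1774^2 = 3147076 ≡ 125 (mod 1861)
293^32 = (293^16)^2 ≡ 125^2 = 15625 ≡ 737 (mod 1861)
293^35 = 293^32 · 293^2 · 293^1 ≡ 737 · 243 · 293 ≡ 907 (mod 1861).

907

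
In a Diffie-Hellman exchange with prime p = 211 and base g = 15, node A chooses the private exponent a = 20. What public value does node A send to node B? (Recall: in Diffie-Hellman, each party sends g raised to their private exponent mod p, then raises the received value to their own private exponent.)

14

Public value = 15^20 (mod 211).
15^1 ≡ 15 (mod 211)
15^2 = (15^1)^2 ≡ 15^2 = 225 ≡ 14 (mod 211)
15^4 = (15^2)^2 ≡ 14^2 = 196 ≡ 196 (mod 211)
15^8 = (15^4)^2 ≡ 196^2 = 38416 ≡ 14 (mod 211)
15^16 = (15^8)^2 ≡ 14^2 = 196 ≡ 196 (mod 211)
15^20 = 15^16 · 15^4 ≡ 196 · 196 ≡ 14 (mod 211).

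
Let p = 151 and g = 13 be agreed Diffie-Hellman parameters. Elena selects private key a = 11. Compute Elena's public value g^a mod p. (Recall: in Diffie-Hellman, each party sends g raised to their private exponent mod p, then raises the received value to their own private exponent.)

6

Public value = 13^11 mod 151.
13^1 ≡ 13 (mod 151)
13^2 = (13^1)^2 ≡ 13^2 = 169 ≡ 18 (mod 151)
13^4 = (13^2)^2 ≡ 18^2 = 324 ≡ 22 (mod 151)
13^8 = (13^4)^2 ≡ 22^2 = 484 ≡ 31 (mod 151)
13^11 = 13^8 · 13^2 · 13^1 ≡ 31 · 18 · 13 ≡ 6 (mod 151).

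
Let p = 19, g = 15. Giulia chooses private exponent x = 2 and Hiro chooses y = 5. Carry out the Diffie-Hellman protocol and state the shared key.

4

Giulia sends A = g^x mod p = 15^2 mod 19.
15^1 ≡ 15 (mod 19)
15^2 = (15^1)^2 ≡ 15^2 = 225 ≡ 16 (mod 19)
So A = 16. Hiro then computes K = A^y mod p = 16^5 mod 19.
16^1 ≡ 16 (mod 19)
16^2 = (16^1)^2 ≡ 16^2 = 256 ≡ 9 (mod 19)
16^4 = (16^2)^2 ≡ 9^2 = 81 ≡ 5 (mod 19)
16^5 = 16^4 · 16^1 ≡ 5 · 16 ≡ 4 (mod 19).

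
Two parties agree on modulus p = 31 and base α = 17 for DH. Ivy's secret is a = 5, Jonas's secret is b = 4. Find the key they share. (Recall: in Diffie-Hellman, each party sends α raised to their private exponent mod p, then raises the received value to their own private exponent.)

5

Jonas sends B = α^b mod p = 17^4 mod 31.
17^1 ≡ 17 (mod 31)
17^2 = (17^1)^2 ≡ 17^2 = 289 ≡ 10 (mod 31)
17^4 = (17^2)^2 ≡ 10^2 = 100 ≡ 7 (mod 31)
So B = 7. Ivy then computes K = B^a mod p = 7^5 mod 31.
7^1 ≡ 7 (mod 31)
7^2 = (7^1)^2 ≡ 7^2 = 49 ≡ 18 (mod 31)
7^4 = (7^2)^2 ≡ 18^2 = 324 ≡ 14 (mod 31)
7^5 = 7^4 · 7^1 ≡ 14 · 7 ≡ 5 (mod 31).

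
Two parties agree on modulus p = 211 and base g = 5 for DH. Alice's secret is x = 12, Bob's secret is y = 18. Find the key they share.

11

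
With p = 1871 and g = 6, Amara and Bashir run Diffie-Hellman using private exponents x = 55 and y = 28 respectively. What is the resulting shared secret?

Amara sends A = g^x mod p = 6^55 mod 1871.
6^1 ≡ 6 (mod 1871)
6^2 = (6^1)^2 ≡ 6^2 = 36 ≡ 36 (mod 1871)
6^4 = (6^2)^2 ≡ 36^2 = 1296 ≡ 1296 (mod 1871)
6^8 = (6^4)^2 ≡ 1296^2 = 1679616 ≡ 1329 (mod 1871)
6^16 = (6^8)^2 ≡ 1329^2 = 1766241 ≡ 17 (mod 1871)
6^32 = (6^16)^2 ≡ 17^2 = 289 ≡ 289 (mod 1871)
6^55 = 6^32 · 6^16 · 6^4 · 6^2 · 6^1 ≡ 289 · 17 · 1296 · 36 · 6 ≡ 243 (mod 1871).
So A = 243. Bashir then computes K = A^y mod p = 243^28 mod 1871.
243^1 ≡ 243 (mod 1871)
243^2 = (243^1)^2 ≡ 243^2 = 59049 ≡ 1048 (mod 1871)
243^4 = (243^2)^2 ≡ 1048^2 = 1098304 ≡ 27 (mod 1871)
243^8 = (243^4)^2 ≡ 27^2 = 729 ≡ 729 (mod 1871)
243^16 = (243^8)^2 ≡ 729^2 = 531441 ≡ 77 (mod 1871)
243^28 = 243^16 · 243^8 · 243^4 ≡ 77 · 729 · 27 ≡ 81 (mod 1871).

81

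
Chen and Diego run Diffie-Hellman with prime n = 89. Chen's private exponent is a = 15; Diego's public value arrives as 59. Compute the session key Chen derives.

43

Shared key K = 59^15 mod 89.
59^1 ≡ 59 (mod 89)
59^2 = (59^1)^2 ≡ 59^2 = 3481 ≡ 10 (mod 89)
59^4 = (59^2)^2 ≡ 10^2 = 100 ≡ 11 (mod 89)
59^8 = (59^4)^2 ≡ 11^2 = 121 ≡ 32 (mod 89)
59^15 = 59^8 · 59^4 · 59^2 · 59^1 ≡ 32 · 11 · 10 · 59 ≡ 43 (mod 89).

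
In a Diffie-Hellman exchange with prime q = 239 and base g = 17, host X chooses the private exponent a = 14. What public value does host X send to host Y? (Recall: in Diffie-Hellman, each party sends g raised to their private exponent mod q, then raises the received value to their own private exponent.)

Public value = 17^14 (mod 239).
17^1 ≡ 17 (mod 239)
17^2 = (17^1)^2 ≡ 17^2 = 289 ≡ 50 (mod 239)
17^4 = (17^2)^2 ≡ 50^2 = 2500 ≡ 110 (mod 239)
17^8 = (17^4)^2 ≡ 110^2 = 12100 ≡ 150 (mod 239)
17^14 = 17^8 · 17^4 · 17^2 ≡ 150 · 110 · 50 ≡ 211 (mod 239).

211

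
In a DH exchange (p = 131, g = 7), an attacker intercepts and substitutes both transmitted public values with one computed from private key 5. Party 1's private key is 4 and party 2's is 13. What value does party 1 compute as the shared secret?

112

Party 1 receives an attacker's public value M = 7^5 mod 131 instead of the honest one.
7^1 ≡ 7 (mod 131)
7^2 = (7^1)^2 ≡ 7^2 = 49 ≡ 49 (mod 131)
7^4 = (7^2)^2 ≡ 49^2 = 2401 ≡ 43 (mod 131)
7^5 = 7^4 · 7^1 ≡ 43 · 7 ≡ 39 (mod 131).
So M = 39. Party 1 computes K = M^4 mod 131.
39^1 ≡ 39 (mod 131)
39^2 = (39^1)^2 ≡ 39^2 = 1521 ≡ 80 (mod 131)
39^4 = (39^2)^2 ≡ 80^2 = 6400 ≡ 112 (mod 131)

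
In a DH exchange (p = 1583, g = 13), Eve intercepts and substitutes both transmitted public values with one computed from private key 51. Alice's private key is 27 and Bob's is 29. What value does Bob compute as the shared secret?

Bob receives Eve's public value M = 13^51 mod 1583 instead of the honest one.
13^1 ≡ 13 (mod 1583)
13^2 = (13^1)^2 ≡ 13^2 = 169 ≡ 169 (mod 1583)
13^4 = (13^2)^2 ≡ 169^2 = 28561 ≡ 67 (mod 1583)
13^8 = (13^4)^2 ≡ 67^2 = 4489 ≡ 1323 (mod 1583)
13^16 = (13^8)^2 ≡ 1323^2 = 1750329 ≡ 1114 (mod 1583)
13^32 = (13^16)^2 ≡ 1114^2 = 1240996 ≡ 1507 (mod 1583)
13^51 = 13^32 · 13^16 · 13^2 · 13^1 ≡ 1507 · 1114 · 169 · 13 ≡ 441 (mod 1583).
So M = 441. Bob computes K = M^29 mod 1583.
441^1 ≡ 441 (mod 1583)
441^2 = (441^1)^2 ≡ 441^2 = 194481 ≡ 1355 (mod 1583)
441^4 = (441^2)^2 ≡ 1355^2 = 1836025 ≡ 1328 (mod 1583)
441^8 = (441^4)^2 ≡ 1328^2 = 1763584 ≡ 122 (mod 1583)
441^16 = (441^8)^2 ≡ 122^2 = 14884 ≡ 637 (mod 1583)
441^29 = 441^16 · 441^8 · 441^4 · 441^1 ≡ 637 · 122 · 1328 · 441 ≡ 384 (mod 1583).

384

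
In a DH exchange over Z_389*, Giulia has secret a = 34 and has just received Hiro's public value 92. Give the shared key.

Shared key K = 92^34 mod 389.
92^1 ≡ 92 (mod 389)
92^2 = (92^1)^2 ≡ 92^2 = 8464 ≡ 295 (mod 389)
92^4 = (92^2)^2 ≡ 295^2 = 87025 ≡ 278 (mod 389)
92^8 = (92^4)^2 ≡ 278^2 = 77284 ≡ 262 (mod 389)
92^16 = (92^8)^2 ≡ 262^2 = 68644 ≡ 180 (mod 389)
92^32 = (92^16)^2 ≡ 180^2 = 32400 ≡ 113 (mod 389)
92^34 = 92^32 · 92^2 ≡ 113 · 295 ≡ 270 (mod 389).

270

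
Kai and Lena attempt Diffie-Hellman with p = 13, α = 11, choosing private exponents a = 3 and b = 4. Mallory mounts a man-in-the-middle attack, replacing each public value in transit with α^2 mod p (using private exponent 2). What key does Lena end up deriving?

9

Lena receives Mallory's public value M = 11^2 mod 13 instead of the honest one.
11^1 ≡ 11 (mod 13)
11^2 = (11^1)^2 ≡ 11^2 = 121 ≡ 4 (mod 13)
So M = 4. Lena computes K = M^4 mod 13.
4^1 ≡ 4 (mod 13)
4^2 = (4^1)^2 ≡ 4^2 = 16 ≡ 3 (mod 13)
4^4 = (4^2)^2 ≡ 3^2 = 9 ≡ 9 (mod 13)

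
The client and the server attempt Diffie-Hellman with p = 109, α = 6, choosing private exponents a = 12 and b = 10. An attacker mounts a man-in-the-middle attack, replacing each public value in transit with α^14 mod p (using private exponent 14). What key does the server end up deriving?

The server receives an attacker's public value M = 6^14 mod 109 instead of the honest one.
6^1 ≡ 6 (mod 109)
6^2 = (6^1)^2 ≡ 6^2 = 36 ≡ 36 (mod 109)
6^4 = (6^2)^2 ≡ 36^2 = 1296 ≡ 97 (mod 109)
6^8 = (6^4)^2 ≡ 97^2 = 9409 ≡ 35 (mod 109)
6^14 = 6^8 · 6^4 · 6^2 ≡ 35 · 97 · 36 ≡ 31 (mod 109).
So M = 31. The server computes K = M^10 mod 109.
31^1 ≡ 31 (mod 109)
31^2 = (31^1)^2 ≡ 31^2 = 961 ≡ 89 (mod 109)
31^4 = (31^2)^2 ≡ 89^2 = 7921 ≡ 73 (mod 109)
31^8 = (31^4)^2 ≡ 73^2 = 5329 ≡ 97 (mod 109)
31^10 = 31^8 · 31^2 ≡ 97 · 89 ≡ 22 (mod 109).

22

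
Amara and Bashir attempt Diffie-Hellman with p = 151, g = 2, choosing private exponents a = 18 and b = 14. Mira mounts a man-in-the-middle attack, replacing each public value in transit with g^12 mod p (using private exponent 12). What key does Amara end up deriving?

64

Amara receives Mira's public value M = 2^12 mod 151 instead of the honest one.
2^1 ≡ 2 (mod 151)
2^2 = (2^1)^2 ≡ 2^2 = 4 ≡ 4 (mod 151)
2^4 = (2^2)^2 ≡ 4^2 = 16 ≡ 16 (mod 151)
2^8 = (2^4)^2 ≡ 16^2 = 256 ≡ 105 (mod 151)
2^12 = 2^8 · 2^4 ≡ 105 · 16 ≡ 19 (mod 151).
So M = 19. Amara computes K = M^18 mod 151.
19^1 ≡ 19 (mod 151)
19^2 = (19^1)^2 ≡ 19^2 = 361 ≡ 59 (mod 151)
19^4 = (19^2)^2 ≡ 59^2 = 3481 ≡ 8 (mod 151)
19^8 = (19^4)^2 ≡ 8^2 = 64 ≡ 64 (mod 151)
19^16 = (19^8)^2 ≡ 64^2 = 4096 ≡ 19 (mod 151)
19^18 = 19^16 · 19^2 ≡ 19 · 59 ≡ 64 (mod 151).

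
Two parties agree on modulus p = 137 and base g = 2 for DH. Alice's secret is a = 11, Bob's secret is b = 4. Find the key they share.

72

Alice sends A = g^a mod p = 2^11 mod 137.
2^1 ≡ 2 (mod 137)
2^2 = (2^1)^2 ≡ 2^2 = 4 ≡ 4 (mod 137)
2^4 = (2^2)^2 ≡ 4^2 = 16 ≡ 16 (mod 137)
2^8 = (2^4)^2 ≡ 16^2 = 256 ≡ 119 (mod 137)
2^11 = 2^8 · 2^2 · 2^1 ≡ 119 · 4 · 2 ≡ 130 (mod 137).
So A = 130. Bob then computes K = A^b mod p = 130^4 mod 137.
130^1 ≡ 130 (mod 137)
130^2 = (130^1)^2 ≡ 130^2 = 16900 ≡ 49 (mod 137)
130^4 = (130^2)^2 ≡ 49^2 = 2401 ≡ 72 (mod 137)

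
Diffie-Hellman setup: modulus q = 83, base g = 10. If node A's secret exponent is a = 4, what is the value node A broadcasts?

Public value = 10^4 mod 83.
10^1 ≡ 10 (mod 83)
10^2 = (10^1)^2 ≡ 10^2 = 100 ≡ 17 (mod 83)
10^4 = (10^2)^2 ≡ 17^2 = 289 ≡ 40 (mod 83)

40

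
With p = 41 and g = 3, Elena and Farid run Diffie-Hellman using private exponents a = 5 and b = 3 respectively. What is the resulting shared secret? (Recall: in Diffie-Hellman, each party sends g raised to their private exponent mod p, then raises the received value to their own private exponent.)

14

Farid sends B = g^b mod p = 3^3 mod 41.
3^1 ≡ 3 (mod 41)
3^2 = (3^1)^2 ≡ 3^2 = 9 ≡ 9 (mod 41)
3^3 = 3^2 · 3^1 ≡ 9 · 3 ≡ 27 (mod 41).
So B = 27. Elena then computes K = B^a mod p = 27^5 mod 41.
27^1 ≡ 27 (mod 41)
27^2 = (27^1)^2 ≡ 27^2 = 729 ≡ 32 (mod 41)
27^4 = (27^2)^2 ≡ 32^2 = 1024 ≡ 40 (mod 41)
27^5 = 27^4 · 27^1 ≡ 40 · 27 ≡ 14 (mod 41).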